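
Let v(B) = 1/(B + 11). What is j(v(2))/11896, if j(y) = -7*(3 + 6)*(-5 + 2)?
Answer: 189/11896 ≈ 0.015888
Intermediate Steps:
v(B) = 1/(11 + B)
j(y) = 189 (j(y) = -63*(-3) = -7*(-27) = 189)
j(v(2))/11896 = 189/11896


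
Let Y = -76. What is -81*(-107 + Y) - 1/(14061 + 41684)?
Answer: 826308134/55745 ≈ 14823.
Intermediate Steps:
-81*(-107 + Y) - 1/(14061 + 41684) = -81*(-107 - 76) - 1/(14061 + 41684) = -81*(-183) - 1/55745 = 14823 - 1*1/55745 = 14823 - 1/55745 = 826308134/55745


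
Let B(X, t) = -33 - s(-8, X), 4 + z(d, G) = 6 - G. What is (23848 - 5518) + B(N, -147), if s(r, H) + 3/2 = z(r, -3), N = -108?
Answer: 36587/2 ≈ 18294.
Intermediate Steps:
z(d, G) = 2 - G (z(d, G) = -4 + (6 - G) = 2 - G)
s(r, H) = 7/2 (s(r, H) = -3/2 + (2 - 1*(-3)) = -3/2 + (2 + 3) = -3/2 + 5 = 7/2)
B(X, t) = -73/2 (B(X, t) = -33 - 1*7/2 = -33 - 7/2 = -73/2)
(23848 - 5518) + B(N, -147) = (23848 - 5518) - 73/2 = 18330 - 73/2 = 36587/2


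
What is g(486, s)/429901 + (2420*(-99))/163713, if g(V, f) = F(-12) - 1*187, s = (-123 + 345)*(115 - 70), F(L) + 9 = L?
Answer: -25802588/17625941 ≈ -1.4639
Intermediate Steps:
F(L) = -9 + L
s = 9990 (s = 222*45 = 9990)
g(V, f) = -208 (g(V, f) = (-9 - 12) - 1*187 = -21 - 187 = -208)
g(486, s)/429901 + (2420*(-99))/163713 = -208/429901 + (2420*(-99))/163713 = -208*1/429901 - 239580*1/163713 = -208/429901 - 60/41 = -25802588/17625941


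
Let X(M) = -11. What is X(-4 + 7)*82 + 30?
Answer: -872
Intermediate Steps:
X(-4 + 7)*82 + 30 = -11*82 + 30 = -902 + 30 = -872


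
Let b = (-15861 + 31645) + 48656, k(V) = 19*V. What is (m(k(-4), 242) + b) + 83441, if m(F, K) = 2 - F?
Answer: 147959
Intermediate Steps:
b = 64440 (b = 15784 + 48656 = 64440)
(m(k(-4), 242) + b) + 83441 = ((2 - 19*(-4)) + 64440) + 83441 = ((2 - 1*(-76)) + 64440) + 83441 = ((2 + 76) + 64440) + 83441 = (78 + 64440) + 83441 = 64518 + 83441 = 147959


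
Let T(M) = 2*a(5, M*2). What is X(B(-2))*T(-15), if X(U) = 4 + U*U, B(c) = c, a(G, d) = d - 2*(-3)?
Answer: -384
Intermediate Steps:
a(G, d) = 6 + d (a(G, d) = d - 1*(-6) = d + 6 = 6 + d)
T(M) = 12 + 4*M (T(M) = 2*(6 + M*2) = 2*(6 + 2*M) = 12 + 4*M)
X(U) = 4 + U²
X(B(-2))*T(-15) = (4 + (-2)²)*(12 + 4*(-15)) = (4 + 4)*(12 - 60) = 8*(-48) = -384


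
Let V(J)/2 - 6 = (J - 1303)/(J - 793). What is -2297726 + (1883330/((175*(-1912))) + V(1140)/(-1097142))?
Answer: -14634825852085671881/6369249424020 ≈ -2.2977e+6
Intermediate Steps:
V(J) = 12 + 2*(-1303 + J)/(-793 + J) (V(J) = 12 + 2*((J - 1303)/(J - 793)) = 12 + 2*((-1303 + J)/(-793 + J)) = 12 + 2*(-1303 + J)/(-793 + J))
-2297726 + (1883330/((175*(-1912))) + V(1140)/(-1097142)) = -2297726 + (1883330/((175*(-1912))) + (2*(-6061 + 7*1140)/(-793 + 1140))/(-1097142)) = -2297726 + (1883330/(-334600) + (2*(-6061 + 7980)/347)*(-1/1097142)) = -2297726 + (1883330*(-1/334600) + (2*(1/347)*1919)*(-1/1097142)) = -2297726 + (-188333/33460 + (3838/347)*(-1/1097142)) = -2297726 + (-188333/33460 - 1919/190354137) = -2297726 - 35850029893361/6369249424020 = -14634825852085671881/6369249424020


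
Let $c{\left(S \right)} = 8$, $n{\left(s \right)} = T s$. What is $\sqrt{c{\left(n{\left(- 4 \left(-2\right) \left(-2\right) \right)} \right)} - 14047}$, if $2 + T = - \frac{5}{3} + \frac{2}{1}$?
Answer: $i \sqrt{14039} \approx 118.49 i$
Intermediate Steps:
$T = - \frac{5}{3}$ ($T = -2 + \left(- \frac{5}{3} + \frac{2}{1}\right) = -2 + \left(\left(-5\right) \frac{1}{3} + 2 \cdot 1\right) = -2 + \left(- \frac{5}{3} + 2\right) = -2 + \frac{1}{3} = - \frac{5}{3} \approx -1.6667$)
$n{\left(s \right)} = - \frac{5 s}{3}$
$\sqrt{c{\left(n{\left(- 4 \left(-2\right) \left(-2\right) \right)} \right)} - 14047} = \sqrt{8 - 14047} = \sqrt{-14039} = i \sqrt{14039}$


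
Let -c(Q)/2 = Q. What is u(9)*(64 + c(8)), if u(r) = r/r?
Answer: 48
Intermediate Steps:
u(r) = 1
c(Q) = -2*Q
u(9)*(64 + c(8)) = 1*(64 - 2*8) = 1*(64 - 16) = 1*48 = 48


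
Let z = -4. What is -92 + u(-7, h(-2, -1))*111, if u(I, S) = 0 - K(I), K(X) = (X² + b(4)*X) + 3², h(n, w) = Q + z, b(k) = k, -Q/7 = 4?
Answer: -3422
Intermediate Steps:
Q = -28 (Q = -7*4 = -28)
h(n, w) = -32 (h(n, w) = -28 - 4 = -32)
K(X) = 9 + X² + 4*X (K(X) = (X² + 4*X) + 3² = (X² + 4*X) + 9 = 9 + X² + 4*X)
u(I, S) = -9 - I² - 4*I (u(I, S) = 0 - (9 + I² + 4*I) = 0 + (-9 - I² - 4*I) = -9 - I² - 4*I)
-92 + u(-7, h(-2, -1))*111 = -92 + (-9 - 1*(-7)² - 4*(-7))*111 = -92 + (-9 - 1*49 + 28)*111 = -92 + (-9 - 49 + 28)*111 = -92 - 30*111 = -92 - 3330 = -3422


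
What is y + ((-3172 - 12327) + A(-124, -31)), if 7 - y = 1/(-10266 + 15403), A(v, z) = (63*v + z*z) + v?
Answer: -115412980/5137 ≈ -22467.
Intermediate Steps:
A(v, z) = z² + 64*v (A(v, z) = (63*v + z²) + v = (z² + 63*v) + v = z² + 64*v)
y = 35958/5137 (y = 7 - 1/(-10266 + 15403) = 7 - 1/5137 = 35958/5137 ≈ 6.9998)
y + ((-3172 - 12327) + A(-124, -31)) = 35958/5137 + ((-3172 - 12327) + ((-31)² + 64*(-124))) = 35958/5137 + (-15499 + (961 - 7936)) = 35958/5137 + (-15499 - 6975) = 35958/5137 - 22474 = -115412980/5137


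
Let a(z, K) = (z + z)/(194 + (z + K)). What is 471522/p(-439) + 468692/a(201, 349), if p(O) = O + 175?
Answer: 2551918223/2948 ≈ 8.6564e+5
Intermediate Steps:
p(O) = 175 + O
a(z, K) = 2*z/(194 + K + z) (a(z, K) = (2*z)/(194 + (K + z)) = (2*z)/(194 + K + z) = 2*z/(194 + K + z))
471522/p(-439) + 468692/a(201, 349) = 471522/(175 - 439) + 468692/((2*201/(194 + 349 + 201))) = 471522/(-264) + 468692/((2*201/744)) = 471522*(-1/264) + 468692/((2*201*(1/744))) = -78587/44 + 468692/(67/124) = -78587/44 + 468692*(124/67) = -78587/44 + 58117808/67 = 2551918223/2948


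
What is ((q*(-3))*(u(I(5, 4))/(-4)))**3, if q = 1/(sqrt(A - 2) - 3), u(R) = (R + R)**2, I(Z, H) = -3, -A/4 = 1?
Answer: -19683/(3 - I*sqrt(6))**3 ≈ 157.46 - 299.99*I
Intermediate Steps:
A = -4 (A = -4*1 = -4)
u(R) = 4*R**2 (u(R) = (2*R)**2 = 4*R**2)
q = 1/(-3 + I*sqrt(6)) (q = 1/(sqrt(-4 - 2) - 3) = 1/(sqrt(-6) - 3) = 1/(I*sqrt(6) - 3) = 1/(-3 + I*sqrt(6)) ≈ -0.2 - 0.1633*I)
((q*(-3))*(u(I(5, 4))/(-4)))**3 = (((-1/5 - I*sqrt(6)/15)*(-3))*((4*(-3)**2)/(-4)))**3 = ((3/5 + I*sqrt(6)/5)*((4*9)*(-1/4)))**3 = ((3/5 + I*sqrt(6)/5)*(36*(-1/4)))**3 = ((3/5 + I*sqrt(6)/5)*(-9))**3 = (-27/5 - 9*I*sqrt(6)/5)**3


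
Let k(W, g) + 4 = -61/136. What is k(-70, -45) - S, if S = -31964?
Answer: 4346499/136 ≈ 31960.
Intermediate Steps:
k(W, g) = -605/136 (k(W, g) = -4 - 61/136 = -605/136)
k(-70, -45) - S = -605/136 - 1*(-31964) = -605/136 + 31964 = 4346499/136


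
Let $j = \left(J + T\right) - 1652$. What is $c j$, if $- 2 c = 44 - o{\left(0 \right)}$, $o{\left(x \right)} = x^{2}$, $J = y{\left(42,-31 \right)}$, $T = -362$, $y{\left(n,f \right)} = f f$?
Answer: $23166$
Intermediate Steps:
$y{\left(n,f \right)} = f^{2}$
$J = 961$ ($J = \left(-31\right)^{2} = 961$)
$j = -1053$ ($j = \left(961 - 362\right) - 1652 = 599 - 1652 = -1053$)
$c = -22$ ($c = - \frac{44 - 0^{2}}{2} = - \frac{44 - 0}{2} = - \frac{44 + 0}{2} = \left(- \frac{1}{2}\right) 44 = -22$)
$c j = \left(-22\right) \left(-1053\right) = 23166$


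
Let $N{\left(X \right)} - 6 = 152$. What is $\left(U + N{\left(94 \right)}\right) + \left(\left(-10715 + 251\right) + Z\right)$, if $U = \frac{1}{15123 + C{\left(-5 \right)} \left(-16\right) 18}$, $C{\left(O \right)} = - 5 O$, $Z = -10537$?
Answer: $- \frac{165139088}{7923} \approx -20843.0$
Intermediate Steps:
$U = \frac{1}{7923}$ ($U = \frac{1}{15123 + \left(-5\right) \left(-5\right) \left(-16\right) 18} = \frac{1}{15123 + 25 \left(-16\right) 18} = \frac{1}{15123 - 7200} = \frac{1}{7923} \approx 0.00012621$)
$N{\left(X \right)} = 158$ ($N{\left(X \right)} = 6 + 152 = 158$)
$\left(U + N{\left(94 \right)}\right) + \left(\left(-10715 + 251\right) + Z\right) = \left(\frac{1}{7923} + 158\right) + \left(\left(-10715 + 251\right) - 10537\right) = \frac{1251835}{7923} - 21001 = - \frac{165139088}{7923}$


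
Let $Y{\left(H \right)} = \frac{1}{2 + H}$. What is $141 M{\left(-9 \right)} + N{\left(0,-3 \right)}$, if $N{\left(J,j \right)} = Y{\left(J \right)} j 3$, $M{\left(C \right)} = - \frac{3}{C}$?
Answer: $\frac{85}{2} \approx 42.5$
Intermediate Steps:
$N{\left(J,j \right)} = \frac{3 j}{2 + J}$ ($N{\left(J,j \right)} = \frac{j}{2 + J} 3 = \frac{3 j}{2 + J}$)
$141 M{\left(-9 \right)} + N{\left(0,-3 \right)} = 141 \left(- \frac{3}{-9}\right) + 3 \left(-3\right) \frac{1}{2 + 0} = 141 \left(\left(-3\right) \left(- \frac{1}{9}\right)\right) + 3 \left(-3\right) \frac{1}{2} = 141 \cdot \frac{1}{3} + 3 \left(-3\right) \frac{1}{2} = 47 - \frac{9}{2} = \frac{85}{2}$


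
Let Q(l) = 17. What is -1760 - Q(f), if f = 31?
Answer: -1777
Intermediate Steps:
-1760 - Q(f) = -1760 - 1*17 = -1760 - 17 = -1777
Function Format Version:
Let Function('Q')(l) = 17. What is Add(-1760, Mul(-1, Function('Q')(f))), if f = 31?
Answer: -1777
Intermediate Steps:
Add(-1760, Mul(-1, Function('Q')(f))) = Add(-1760, Mul(-1, 17)) = Add(-1760, -17) = -1777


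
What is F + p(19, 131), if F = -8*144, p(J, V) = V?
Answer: -1021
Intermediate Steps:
F = -1152
F + p(19, 131) = -1152 + 131 = -1021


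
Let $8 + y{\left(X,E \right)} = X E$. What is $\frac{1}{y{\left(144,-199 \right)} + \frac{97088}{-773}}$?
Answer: $- \frac{773}{22254360} \approx -3.4735 \cdot 10^{-5}$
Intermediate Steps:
$y{\left(X,E \right)} = -8 + E X$ ($y{\left(X,E \right)} = -8 + X E = -8 + E X$)
$\frac{1}{y{\left(144,-199 \right)} + \frac{97088}{-773}} = \frac{1}{\left(-8 - 28656\right) + \frac{97088}{-773}} = \frac{1}{\left(-8 - 28656\right) + 97088 \left(- \frac{1}{773}\right)} = \frac{1}{-28664 - \frac{97088}{773}} = \frac{1}{- \frac{22254360}{773}} = - \frac{773}{22254360}$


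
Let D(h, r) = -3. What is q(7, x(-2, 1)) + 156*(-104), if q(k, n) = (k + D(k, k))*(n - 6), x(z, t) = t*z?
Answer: -16256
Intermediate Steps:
q(k, n) = (-6 + n)*(-3 + k) (q(k, n) = (k - 3)*(n - 6) = (-3 + k)*(-6 + n) = (-6 + n)*(-3 + k))
q(7, x(-2, 1)) + 156*(-104) = (18 - 6*7 - 3*(-2) + 7*(1*(-2))) + 156*(-104) = (18 - 42 - 3*(-2) + 7*(-2)) - 16224 = (18 - 42 + 6 - 14) - 16224 = -32 - 16224 = -16256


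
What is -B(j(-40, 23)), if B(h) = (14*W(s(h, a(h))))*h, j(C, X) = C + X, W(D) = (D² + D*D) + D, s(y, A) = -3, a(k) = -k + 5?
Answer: 3570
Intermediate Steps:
a(k) = 5 - k
W(D) = D + 2*D² (W(D) = (D² + D²) + D = 2*D² + D = D + 2*D²)
B(h) = 210*h (B(h) = (14*(-3*(1 + 2*(-3))))*h = (14*(-3*(1 - 6)))*h = (14*(-3*(-5)))*h = (14*15)*h = 210*h)
-B(j(-40, 23)) = -210*(-40 + 23) = -210*(-17) = -1*(-3570) = 3570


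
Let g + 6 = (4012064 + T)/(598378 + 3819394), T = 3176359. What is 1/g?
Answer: -4417772/19318209 ≈ -0.22868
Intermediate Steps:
g = -19318209/4417772 (g = -6 + (4012064 + 3176359)/(598378 + 3819394) = -6 + 7188423/4417772 = -19318209/4417772 ≈ -4.3728)
1/g = 1/(-19318209/4417772) = -4417772/19318209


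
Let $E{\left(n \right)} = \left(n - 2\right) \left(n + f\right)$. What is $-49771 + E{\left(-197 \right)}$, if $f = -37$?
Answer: $-3205$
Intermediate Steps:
$E{\left(n \right)} = \left(-37 + n\right) \left(-2 + n\right)$ ($E{\left(n \right)} = \left(n - 2\right) \left(n - 37\right) = \left(-2 + n\right) \left(-37 + n\right) = \left(-37 + n\right) \left(-2 + n\right)$)
$-49771 + E{\left(-197 \right)} = -49771 + \left(74 + \left(-197\right)^{2} - -7683\right) = -49771 + \left(74 + 38809 + 7683\right) = -49771 + 46566 = -3205$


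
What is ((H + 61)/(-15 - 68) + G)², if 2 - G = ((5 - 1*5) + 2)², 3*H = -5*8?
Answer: 410881/62001 ≈ 6.6270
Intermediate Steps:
H = -40/3 (H = (-5*8)/3 = (⅓)*(-40) = -40/3 ≈ -13.333)
G = -2 (G = 2 - ((5 - 1*5) + 2)² = 2 - ((5 - 5) + 2)² = 2 - (0 + 2)² = 2 - 1*2² = 2 - 1*4 = 2 - 4 = -2)
((H + 61)/(-15 - 68) + G)² = ((-40/3 + 61)/(-15 - 68) - 2)² = ((143/3)/(-83) - 2)² = ((143/3)*(-1/83) - 2)² = (-143/249 - 2)² = (-641/249)² = 410881/62001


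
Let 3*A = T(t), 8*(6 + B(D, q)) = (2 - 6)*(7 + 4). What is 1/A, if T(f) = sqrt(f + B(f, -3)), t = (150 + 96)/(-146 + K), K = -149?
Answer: -3*I*sqrt(4293430)/7277 ≈ -0.85422*I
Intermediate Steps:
B(D, q) = -23/2 (B(D, q) = -6 + ((2 - 6)*(7 + 4))/8 = -6 + (-4*11)/8 = -6 + (1/8)*(-44) = -6 - 11/2 = -23/2)
t = -246/295 (t = (150 + 96)/(-146 - 149) = 246/(-295) = 246*(-1/295) = -246/295 ≈ -0.83390)
T(f) = sqrt(-23/2 + f) (T(f) = sqrt(f - 23/2) = sqrt(-23/2 + f))
A = I*sqrt(4293430)/1770 (A = (sqrt(-46 + 4*(-246/295))/2)/3 = (sqrt(-46 - 984/295)/2)/3 = (sqrt(-14554/295)/2)/3 = ((I*sqrt(4293430)/295)/2)/3 = (I*sqrt(4293430)/590)/3 = I*sqrt(4293430)/1770 ≈ 1.1707*I)
1/A = 1/(I*sqrt(4293430)/1770) = -3*I*sqrt(4293430)/7277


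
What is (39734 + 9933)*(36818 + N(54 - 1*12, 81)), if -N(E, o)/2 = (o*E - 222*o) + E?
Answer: 3272757298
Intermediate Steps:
N(E, o) = -2*E + 444*o - 2*E*o (N(E, o) = -2*((o*E - 222*o) + E) = -2*((E*o - 222*o) + E) = -2*((-222*o + E*o) + E) = -2*(E - 222*o + E*o) = -2*E + 444*o - 2*E*o)
(39734 + 9933)*(36818 + N(54 - 1*12, 81)) = (39734 + 9933)*(36818 + (-2*(54 - 1*12) + 444*81 - 2*(54 - 1*12)*81)) = 49667*(36818 + (-2*(54 - 12) + 35964 - 2*(54 - 12)*81)) = 49667*(36818 + (-2*42 + 35964 - 2*42*81)) = 49667*(36818 + (-84 + 35964 - 6804)) = 49667*(36818 + 29076) = 49667*65894 = 3272757298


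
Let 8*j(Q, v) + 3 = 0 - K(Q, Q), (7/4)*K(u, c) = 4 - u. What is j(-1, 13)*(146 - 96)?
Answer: -1025/28 ≈ -36.607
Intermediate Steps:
K(u, c) = 16/7 - 4*u/7 (K(u, c) = 4*(4 - u)/7 = 16/7 - 4*u/7)
j(Q, v) = -37/56 + Q/14 (j(Q, v) = -3/8 + (0 - (16/7 - 4*Q/7))/8 = -3/8 + (0 + (-16/7 + 4*Q/7))/8 = -3/8 + (-16/7 + 4*Q/7)/8 = -3/8 + (-2/7 + Q/14) = -37/56 + Q/14)
j(-1, 13)*(146 - 96) = (-37/56 + (1/14)*(-1))*(146 - 96) = (-37/56 - 1/14)*50 = -41/56*50 = -1025/28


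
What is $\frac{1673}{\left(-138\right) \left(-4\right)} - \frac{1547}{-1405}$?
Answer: $\frac{3204509}{775560} \approx 4.1319$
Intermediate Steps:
$\frac{1673}{\left(-138\right) \left(-4\right)} - \frac{1547}{-1405} = \frac{1673}{552} - - \frac{1547}{1405} = 1673 \cdot \frac{1}{552} + \frac{1547}{1405} = \frac{1673}{552} + \frac{1547}{1405} = \frac{3204509}{775560}$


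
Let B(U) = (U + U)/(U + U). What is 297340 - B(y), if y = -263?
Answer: 297339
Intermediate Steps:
B(U) = 1 (B(U) = (2*U)/((2*U)) = (2*U)*(1/(2*U)) = 1)
297340 - B(y) = 297340 - 1*1 = 297340 - 1 = 297339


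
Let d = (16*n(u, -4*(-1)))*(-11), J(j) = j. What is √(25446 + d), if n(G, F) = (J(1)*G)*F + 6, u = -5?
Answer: √27910 ≈ 167.06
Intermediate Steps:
n(G, F) = 6 + F*G (n(G, F) = (1*G)*F + 6 = G*F + 6 = F*G + 6 = 6 + F*G)
d = 2464 (d = (16*(6 - 4*(-1)*(-5)))*(-11) = (16*(6 + 4*(-5)))*(-11) = (16*(6 - 20))*(-11) = (16*(-14))*(-11) = -224*(-11) = 2464)
√(25446 + d) = √(25446 + 2464) = √27910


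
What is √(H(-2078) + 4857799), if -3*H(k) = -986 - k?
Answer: 3*√539715 ≈ 2204.0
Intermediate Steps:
H(k) = 986/3 + k/3 (H(k) = -(-986 - k)/3 = 986/3 + k/3)
√(H(-2078) + 4857799) = √((986/3 + (⅓)*(-2078)) + 4857799) = √((986/3 - 2078/3) + 4857799) = √(-364 + 4857799) = √4857435 = 3*√539715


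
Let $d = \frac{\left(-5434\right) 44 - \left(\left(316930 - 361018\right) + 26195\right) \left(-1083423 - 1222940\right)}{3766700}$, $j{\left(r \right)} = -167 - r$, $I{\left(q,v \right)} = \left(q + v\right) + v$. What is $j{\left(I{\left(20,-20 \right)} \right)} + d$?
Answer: $- \frac{1194905633}{107620} \approx -11103.0$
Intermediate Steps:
$I{\left(q,v \right)} = q + 2 v$
$d = - \frac{1179085493}{107620}$ ($d = \left(-239096 - \left(-44088 + 26195\right) \left(-2306363\right)\right) \frac{1}{3766700} = \left(-239096 - \left(-17893\right) \left(-2306363\right)\right) \frac{1}{3766700} = \left(-239096 - 41267753159\right) \frac{1}{3766700} = \left(-41267992255\right) \frac{1}{3766700} = - \frac{1179085493}{107620} \approx -10956.0$)
$j{\left(I{\left(20,-20 \right)} \right)} + d = \left(-167 - \left(20 + 2 \left(-20\right)\right)\right) - \frac{1179085493}{107620} = \left(-167 - \left(20 - 40\right)\right) - \frac{1179085493}{107620} = \left(-167 - -20\right) - \frac{1179085493}{107620} = \left(-167 + 20\right) - \frac{1179085493}{107620} = -147 - \frac{1179085493}{107620} = - \frac{1194905633}{107620}$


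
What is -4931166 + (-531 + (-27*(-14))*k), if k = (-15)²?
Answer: -4846647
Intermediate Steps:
k = 225
-4931166 + (-531 + (-27*(-14))*k) = -4931166 + (-531 - 27*(-14)*225) = -4931166 + (-531 + 378*225) = -4931166 + (-531 + 85050) = -4931166 + 84519 = -4846647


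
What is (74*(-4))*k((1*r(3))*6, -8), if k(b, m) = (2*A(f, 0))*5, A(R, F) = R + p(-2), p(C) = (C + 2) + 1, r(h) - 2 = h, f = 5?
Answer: -17760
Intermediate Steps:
r(h) = 2 + h
p(C) = 3 + C (p(C) = (2 + C) + 1 = 3 + C)
A(R, F) = 1 + R (A(R, F) = R + (3 - 2) = R + 1 = 1 + R)
k(b, m) = 60 (k(b, m) = (2*(1 + 5))*5 = (2*6)*5 = 12*5 = 60)
(74*(-4))*k((1*r(3))*6, -8) = (74*(-4))*60 = -296*60 = -17760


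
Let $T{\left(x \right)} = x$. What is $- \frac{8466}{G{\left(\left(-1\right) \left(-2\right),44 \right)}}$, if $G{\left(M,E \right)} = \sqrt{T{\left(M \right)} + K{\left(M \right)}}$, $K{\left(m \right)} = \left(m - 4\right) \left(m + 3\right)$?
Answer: $\frac{4233 i \sqrt{2}}{2} \approx 2993.2 i$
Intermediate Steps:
$K{\left(m \right)} = \left(-4 + m\right) \left(3 + m\right)$
$G{\left(M,E \right)} = \sqrt{-12 + M^{2}}$ ($G{\left(M,E \right)} = \sqrt{M - \left(12 + M - M^{2}\right)} = \sqrt{-12 + M^{2}}$)
$- \frac{8466}{G{\left(\left(-1\right) \left(-2\right),44 \right)}} = - \frac{8466}{\sqrt{-12 + \left(\left(-1\right) \left(-2\right)\right)^{2}}} = - \frac{8466}{\sqrt{-12 + 2^{2}}} = - \frac{8466}{\sqrt{-12 + 4}} = - \frac{8466}{\sqrt{-8}} = - \frac{8466}{2 i \sqrt{2}} = - 8466 \left(- \frac{i \sqrt{2}}{4}\right) = \frac{4233 i \sqrt{2}}{2}$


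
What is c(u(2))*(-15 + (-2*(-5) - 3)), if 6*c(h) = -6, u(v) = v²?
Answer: 8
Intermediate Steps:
c(h) = -1 (c(h) = (⅙)*(-6) = -1)
c(u(2))*(-15 + (-2*(-5) - 3)) = -(-15 + (-2*(-5) - 3)) = -(-15 + (10 - 3)) = -(-15 + 7) = -1*(-8) = 8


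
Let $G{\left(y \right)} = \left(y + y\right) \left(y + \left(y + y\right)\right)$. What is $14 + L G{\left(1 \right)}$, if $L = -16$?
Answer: $-82$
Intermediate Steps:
$G{\left(y \right)} = 6 y^{2}$ ($G{\left(y \right)} = 2 y \left(y + 2 y\right) = 2 y 3 y = 6 y^{2}$)
$14 + L G{\left(1 \right)} = 14 - 16 \cdot 6 \cdot 1^{2} = 14 - 16 \cdot 6 \cdot 1 = 14 - 96 = -82$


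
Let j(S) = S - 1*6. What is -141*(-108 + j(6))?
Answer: 15228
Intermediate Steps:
j(S) = -6 + S (j(S) = S - 6 = -6 + S)
-141*(-108 + j(6)) = -141*(-108 + (-6 + 6)) = -141*(-108 + 0) = -141*(-108) = 15228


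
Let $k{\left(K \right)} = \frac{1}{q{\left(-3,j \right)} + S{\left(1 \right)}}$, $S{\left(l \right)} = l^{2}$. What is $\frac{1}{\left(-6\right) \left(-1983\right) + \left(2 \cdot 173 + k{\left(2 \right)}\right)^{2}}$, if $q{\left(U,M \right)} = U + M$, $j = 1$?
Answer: $\frac{1}{130923} \approx 7.6381 \cdot 10^{-6}$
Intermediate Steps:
$q{\left(U,M \right)} = M + U$
$k{\left(K \right)} = -1$ ($k{\left(K \right)} = \frac{1}{\left(1 - 3\right) + 1^{2}} = \frac{1}{-2 + 1} = \frac{1}{-1} = -1$)
$\frac{1}{\left(-6\right) \left(-1983\right) + \left(2 \cdot 173 + k{\left(2 \right)}\right)^{2}} = \frac{1}{\left(-6\right) \left(-1983\right) + \left(2 \cdot 173 - 1\right)^{2}} = \frac{1}{11898 + \left(346 - 1\right)^{2}} = \frac{1}{11898 + 345^{2}} = \frac{1}{11898 + 119025} = \frac{1}{130923}$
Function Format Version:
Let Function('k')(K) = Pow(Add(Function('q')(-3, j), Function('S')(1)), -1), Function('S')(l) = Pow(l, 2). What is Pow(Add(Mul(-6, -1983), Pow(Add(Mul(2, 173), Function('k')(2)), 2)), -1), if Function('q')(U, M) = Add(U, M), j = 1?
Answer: Rational(1, 130923) ≈ 7.6381e-6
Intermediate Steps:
Function('q')(U, M) = Add(M, U)
Function('k')(K) = -1 (Function('k')(K) = Pow(Add(Add(1, -3), Pow(1, 2)), -1) = Pow(Add(-2, 1), -1) = Pow(-1, -1) = -1)
Pow(Add(Mul(-6, -1983), Pow(Add(Mul(2, 173), Function('k')(2)), 2)), -1) = Pow(Add(Mul(-6, -1983), Pow(Add(Mul(2, 173), -1), 2)), -1) = Pow(Add(11898, Pow(Add(346, -1), 2)), -1) = Pow(Add(11898, Pow(345, 2)), -1) = Pow(Add(11898, 119025), -1) = Pow(130923, -1) = Rational(1, 130923)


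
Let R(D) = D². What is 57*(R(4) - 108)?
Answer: -5244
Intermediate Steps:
57*(R(4) - 108) = 57*(4² - 108) = 57*(16 - 108) = 57*(-92) = -5244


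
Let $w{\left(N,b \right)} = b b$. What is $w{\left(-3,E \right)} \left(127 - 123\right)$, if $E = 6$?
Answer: $144$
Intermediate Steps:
$w{\left(N,b \right)} = b^{2}$
$w{\left(-3,E \right)} \left(127 - 123\right) = 6^{2} \left(127 - 123\right) = 36 \cdot 4 = 144$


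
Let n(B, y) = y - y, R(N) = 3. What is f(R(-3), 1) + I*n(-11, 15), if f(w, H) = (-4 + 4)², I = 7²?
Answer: 0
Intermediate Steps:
I = 49
f(w, H) = 0 (f(w, H) = 0² = 0)
n(B, y) = 0
f(R(-3), 1) + I*n(-11, 15) = 0 + 49*0 = 0 + 0 = 0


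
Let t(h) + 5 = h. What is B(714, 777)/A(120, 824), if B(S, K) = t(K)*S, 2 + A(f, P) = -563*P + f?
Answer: -5404/4547 ≈ -1.1885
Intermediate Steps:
t(h) = -5 + h
A(f, P) = -2 + f - 563*P (A(f, P) = -2 + (-563*P + f) = -2 + (f - 563*P) = -2 + f - 563*P)
B(S, K) = S*(-5 + K) (B(S, K) = (-5 + K)*S = S*(-5 + K))
B(714, 777)/A(120, 824) = (714*(-5 + 777))/(-2 + 120 - 563*824) = (714*772)/(-2 + 120 - 463912) = 551208/(-463794) = 551208*(-1/463794) = -5404/4547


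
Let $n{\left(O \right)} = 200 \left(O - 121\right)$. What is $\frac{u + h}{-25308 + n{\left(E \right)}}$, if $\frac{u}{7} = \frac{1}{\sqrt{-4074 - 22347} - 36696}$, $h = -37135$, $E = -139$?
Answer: $\frac{2381278062327}{4957367537276} + \frac{i \sqrt{26421}}{14872102611828} \approx 0.48035 + 1.093 \cdot 10^{-11} i$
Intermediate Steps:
$u = \frac{7}{-36696 + i \sqrt{26421}}$ ($u = \frac{7}{\sqrt{-4074 - 22347} - 36696} = \frac{7}{\sqrt{-26421} - 36696} = \frac{7}{i \sqrt{26421} - 36696} = \frac{7}{-36696 + i \sqrt{26421}} \approx -0.00019075 - 8.4494 \cdot 10^{-7} i$)
$n{\left(O \right)} = -24200 + 200 O$ ($n{\left(O \right)} = 200 \left(-121 + O\right) = -24200 + 200 O$)
$\frac{u + h}{-25308 + n{\left(E \right)}} = \frac{\left(- \frac{12232}{64124897} - \frac{i \sqrt{26421}}{192374691}\right) - 37135}{-25308 + \left(-24200 + 200 \left(-139\right)\right)} = \frac{- \frac{2381278062327}{64124897} - \frac{i \sqrt{26421}}{192374691}}{-25308 - 52000} = \frac{- \frac{2381278062327}{64124897} - \frac{i \sqrt{26421}}{192374691}}{-77308} = \left(- \frac{2381278062327}{64124897} - \frac{i \sqrt{26421}}{192374691}\right) \left(- \frac{1}{77308}\right) = \frac{2381278062327}{4957367537276} + \frac{i \sqrt{26421}}{14872102611828}$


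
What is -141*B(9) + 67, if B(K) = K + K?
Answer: -2471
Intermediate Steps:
B(K) = 2*K
-141*B(9) + 67 = -282*9 + 67 = -141*18 + 67 = -2538 + 67 = -2471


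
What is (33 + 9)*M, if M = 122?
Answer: 5124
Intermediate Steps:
(33 + 9)*M = (33 + 9)*122 = 42*122 = 5124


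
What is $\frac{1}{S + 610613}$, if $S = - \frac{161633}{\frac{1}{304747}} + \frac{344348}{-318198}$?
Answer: $- \frac{159099}{7836669636576736} \approx -2.0302 \cdot 10^{-11}$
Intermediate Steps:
$S = - \frac{7836766784494423}{159099}$ ($S = - 161633 \frac{1}{\frac{1}{304747}} + 344348 \left(- \frac{1}{318198}\right) = \left(-161633\right) 304747 - \frac{172174}{159099} = -49257171851 - \frac{172174}{159099} = - \frac{7836766784494423}{159099} \approx -4.9257 \cdot 10^{10}$)
$\frac{1}{S + 610613} = \frac{1}{- \frac{7836766784494423}{159099} + 610613} = \frac{1}{- \frac{7836669636576736}{159099}} = - \frac{159099}{7836669636576736}$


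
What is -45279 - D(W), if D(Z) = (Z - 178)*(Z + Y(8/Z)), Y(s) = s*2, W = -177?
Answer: -19141858/177 ≈ -1.0815e+5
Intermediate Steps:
Y(s) = 2*s
D(Z) = (-178 + Z)*(Z + 16/Z) (D(Z) = (Z - 178)*(Z + 2*(8/Z)) = (-178 + Z)*(Z + 16/Z))
-45279 - D(W) = -45279 - (16 + (-177)² - 2848/(-177) - 178*(-177)) = -45279 - (16 + 31329 - 2848*(-1/177) + 31506) = -45279 - (16 + 31329 + 2848/177 + 31506) = -45279 - 1*11127475/177 = -45279 - 11127475/177 = -19141858/177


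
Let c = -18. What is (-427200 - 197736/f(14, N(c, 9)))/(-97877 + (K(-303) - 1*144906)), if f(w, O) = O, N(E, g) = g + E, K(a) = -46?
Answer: 1215688/728487 ≈ 1.6688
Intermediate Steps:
N(E, g) = E + g
(-427200 - 197736/f(14, N(c, 9)))/(-97877 + (K(-303) - 1*144906)) = (-427200 - 197736/(-18 + 9))/(-97877 + (-46 - 1*144906)) = (-427200 - 197736/(-9))/(-97877 + (-46 - 144906)) = (-427200 - 197736*(-1/9))/(-97877 - 144952) = (-427200 + 65912/3)/(-242829) = -1215688/3*(-1/242829) = 1215688/728487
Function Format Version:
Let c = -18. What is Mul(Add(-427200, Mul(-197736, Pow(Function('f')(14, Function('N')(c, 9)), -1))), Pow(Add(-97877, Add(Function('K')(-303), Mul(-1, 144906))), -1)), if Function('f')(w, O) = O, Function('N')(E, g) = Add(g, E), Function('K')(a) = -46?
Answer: Rational(1215688, 728487) ≈ 1.6688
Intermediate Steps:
Function('N')(E, g) = Add(E, g)
Mul(Add(-427200, Mul(-197736, Pow(Function('f')(14, Function('N')(c, 9)), -1))), Pow(Add(-97877, Add(Function('K')(-303), Mul(-1, 144906))), -1)) = Mul(Add(-427200, Mul(-197736, Pow(Add(-18, 9), -1))), Pow(Add(-97877, Add(-46, Mul(-1, 144906))), -1)) = Mul(Add(-427200, Mul(-197736, Pow(-9, -1))), Pow(Add(-97877, Add(-46, -144906)), -1)) = Mul(Add(-427200, Mul(-197736, Rational(-1, 9))), Pow(Add(-97877, -144952), -1)) = Mul(Add(-427200, Rational(65912, 3)), Pow(-242829, -1)) = Mul(Rational(-1215688, 3), Rational(-1, 242829)) = Rational(1215688, 728487)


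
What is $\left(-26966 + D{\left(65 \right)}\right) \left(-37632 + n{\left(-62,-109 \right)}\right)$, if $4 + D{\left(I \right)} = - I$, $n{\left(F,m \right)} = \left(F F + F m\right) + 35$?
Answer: $729809825$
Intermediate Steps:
$n{\left(F,m \right)} = 35 + F^{2} + F m$ ($n{\left(F,m \right)} = \left(F^{2} + F m\right) + 35 = 35 + F^{2} + F m$)
$D{\left(I \right)} = -4 - I$
$\left(-26966 + D{\left(65 \right)}\right) \left(-37632 + n{\left(-62,-109 \right)}\right) = \left(-26966 - 69\right) \left(-37632 + \left(35 + \left(-62\right)^{2} - -6758\right)\right) = \left(-26966 - 69\right) \left(-37632 + \left(35 + 3844 + 6758\right)\right) = \left(-26966 - 69\right) \left(-37632 + 10637\right) = \left(-27035\right) \left(-26995\right) = 729809825$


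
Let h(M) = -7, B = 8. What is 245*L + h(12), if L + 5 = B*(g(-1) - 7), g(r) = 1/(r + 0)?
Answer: -16912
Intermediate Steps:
g(r) = 1/r
L = -69 (L = -5 + 8*(1/(-1) - 7) = -5 + 8*(-1 - 7) = -5 + 8*(-8) = -5 - 64 = -69)
245*L + h(12) = 245*(-69) - 7 = -16905 - 7 = -16912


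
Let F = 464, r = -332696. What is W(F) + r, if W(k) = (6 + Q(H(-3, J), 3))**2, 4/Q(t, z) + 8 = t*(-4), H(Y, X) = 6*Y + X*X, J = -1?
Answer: -74848319/225 ≈ -3.3266e+5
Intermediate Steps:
H(Y, X) = X**2 + 6*Y (H(Y, X) = 6*Y + X**2 = X**2 + 6*Y)
Q(t, z) = 4/(-8 - 4*t) (Q(t, z) = 4/(-8 + t*(-4)) = 4/(-8 - 4*t))
W(k) = 8281/225 (W(k) = (6 - 1/(2 + ((-1)**2 + 6*(-3))))**2 = (6 - 1/(2 + (1 - 18)))**2 = (6 - 1/(2 - 17))**2 = (6 - 1/(-15))**2 = (6 - 1*(-1/15))**2 = (6 + 1/15)**2 = (91/15)**2 = 8281/225)
W(F) + r = 8281/225 - 332696 = -74848319/225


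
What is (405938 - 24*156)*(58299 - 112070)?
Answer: -21626373574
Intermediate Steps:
(405938 - 24*156)*(58299 - 112070) = (405938 - 3744)*(-53771) = 402194*(-53771) = -21626373574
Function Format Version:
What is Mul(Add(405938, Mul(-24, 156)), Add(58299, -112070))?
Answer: -21626373574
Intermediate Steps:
Mul(Add(405938, Mul(-24, 156)), Add(58299, -112070)) = Mul(Add(405938, -3744), -53771) = Mul(402194, -53771) = -21626373574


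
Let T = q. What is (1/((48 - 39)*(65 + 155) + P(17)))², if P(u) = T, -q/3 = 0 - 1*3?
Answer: 1/3956121 ≈ 2.5277e-7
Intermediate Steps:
q = 9 (q = -3*(0 - 1*3) = -3*(0 - 3) = -3*(-3) = 9)
T = 9
P(u) = 9
(1/((48 - 39)*(65 + 155) + P(17)))² = (1/((48 - 39)*(65 + 155) + 9))² = (1/(9*220 + 9))² = (1/(1980 + 9))² = (1/1989)² = 1/3956121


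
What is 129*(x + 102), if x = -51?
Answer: 6579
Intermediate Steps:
129*(x + 102) = 129*(-51 + 102) = 129*51 = 6579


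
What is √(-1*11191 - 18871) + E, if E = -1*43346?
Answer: -43346 + I*√30062 ≈ -43346.0 + 173.38*I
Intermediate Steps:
E = -43346
√(-1*11191 - 18871) + E = √(-1*11191 - 18871) - 43346 = √(-11191 - 18871) - 43346 = √(-30062) - 43346 = I*√30062 - 43346 = -43346 + I*√30062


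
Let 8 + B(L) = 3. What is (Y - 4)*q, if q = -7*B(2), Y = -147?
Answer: -5285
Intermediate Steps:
B(L) = -5 (B(L) = -8 + 3 = -5)
q = 35 (q = -7*(-5) = 35)
(Y - 4)*q = (-147 - 4)*35 = -151*35 = -5285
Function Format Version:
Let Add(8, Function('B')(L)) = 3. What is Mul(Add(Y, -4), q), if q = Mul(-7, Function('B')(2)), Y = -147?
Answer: -5285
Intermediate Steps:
Function('B')(L) = -5 (Function('B')(L) = Add(-8, 3) = -5)
q = 35 (q = Mul(-7, -5) = 35)
Mul(Add(Y, -4), q) = Mul(Add(-147, -4), 35) = Mul(-151, 35) = -5285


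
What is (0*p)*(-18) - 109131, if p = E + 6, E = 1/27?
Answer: -109131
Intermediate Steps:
E = 1/27 (E = 1*(1/27) = 1/27 ≈ 0.037037)
p = 163/27 (p = 1/27 + 6 = 163/27 ≈ 6.0370)
(0*p)*(-18) - 109131 = (0*(163/27))*(-18) - 109131 = 0*(-18) - 109131 = 0 - 109131 = -109131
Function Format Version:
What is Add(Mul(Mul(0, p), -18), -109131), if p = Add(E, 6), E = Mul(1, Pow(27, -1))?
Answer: -109131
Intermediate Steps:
E = Rational(1, 27) (E = Mul(1, Rational(1, 27)) = Rational(1, 27) ≈ 0.037037)
p = Rational(163, 27) (p = Add(Rational(1, 27), 6) = Rational(163, 27) ≈ 6.0370)
Add(Mul(Mul(0, p), -18), -109131) = Add(Mul(Mul(0, Rational(163, 27)), -18), -109131) = Add(Mul(0, -18), -109131) = Add(0, -109131) = -109131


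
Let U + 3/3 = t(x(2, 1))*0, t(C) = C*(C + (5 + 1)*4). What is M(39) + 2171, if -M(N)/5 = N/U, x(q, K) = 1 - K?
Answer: 2366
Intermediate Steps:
t(C) = C*(24 + C) (t(C) = C*(C + 6*4) = C*(C + 24) = C*(24 + C))
U = -1 (U = -1 + ((1 - 1*1)*(24 + (1 - 1*1)))*0 = -1 + ((1 - 1)*(24 + (1 - 1)))*0 = -1 + (0*(24 + 0))*0 = -1 + (0*24)*0 = -1 + 0*0 = -1 + 0 = -1)
M(N) = 5*N (M(N) = -5*N/(-1) = -5*N*(-1) = -(-5)*N = 5*N)
M(39) + 2171 = 5*39 + 2171 = 195 + 2171 = 2366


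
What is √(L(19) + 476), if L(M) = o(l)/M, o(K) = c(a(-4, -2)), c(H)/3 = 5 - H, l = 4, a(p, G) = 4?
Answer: √171893/19 ≈ 21.821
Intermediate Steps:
c(H) = 15 - 3*H (c(H) = 3*(5 - H) = 15 - 3*H)
o(K) = 3 (o(K) = 15 - 3*4 = 15 - 12 = 3)
L(M) = 3/M
√(L(19) + 476) = √(3/19 + 476) = √(9047/19) = √171893/19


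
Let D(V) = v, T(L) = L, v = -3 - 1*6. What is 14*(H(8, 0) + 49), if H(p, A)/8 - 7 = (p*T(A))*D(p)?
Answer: 1470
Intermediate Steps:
v = -9 (v = -3 - 6 = -9)
D(V) = -9
H(p, A) = 56 - 72*A*p (H(p, A) = 56 + 8*((p*A)*(-9)) = 56 + 8*((A*p)*(-9)) = 56 + 8*(-9*A*p) = 56 - 72*A*p)
14*(H(8, 0) + 49) = 14*((56 - 72*0*8) + 49) = 14*((56 + 0) + 49) = 14*(56 + 49) = 14*105 = 1470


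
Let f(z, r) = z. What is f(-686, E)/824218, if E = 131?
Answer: -343/412109 ≈ -0.00083230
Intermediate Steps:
f(-686, E)/824218 = -686/824218 = -686*1/824218 = -343/412109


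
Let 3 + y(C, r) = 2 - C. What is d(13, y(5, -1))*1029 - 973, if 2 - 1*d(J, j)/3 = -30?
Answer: 97811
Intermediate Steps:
y(C, r) = -1 - C (y(C, r) = -3 + (2 - C) = -1 - C)
d(J, j) = 96 (d(J, j) = 6 - 3*(-30) = 6 + 90 = 96)
d(13, y(5, -1))*1029 - 973 = 96*1029 - 973 = 98784 - 973 = 97811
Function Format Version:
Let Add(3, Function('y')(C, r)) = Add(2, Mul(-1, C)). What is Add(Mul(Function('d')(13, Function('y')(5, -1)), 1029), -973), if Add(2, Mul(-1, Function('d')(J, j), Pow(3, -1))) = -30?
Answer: 97811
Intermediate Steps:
Function('y')(C, r) = Add(-1, Mul(-1, C)) (Function('y')(C, r) = Add(-3, Add(2, Mul(-1, C))) = Add(-1, Mul(-1, C)))
Function('d')(J, j) = 96 (Function('d')(J, j) = Add(6, Mul(-3, -30)) = Add(6, 90) = 96)
Add(Mul(Function('d')(13, Function('y')(5, -1)), 1029), -973) = Add(Mul(96, 1029), -973) = Add(98784, -973) = 97811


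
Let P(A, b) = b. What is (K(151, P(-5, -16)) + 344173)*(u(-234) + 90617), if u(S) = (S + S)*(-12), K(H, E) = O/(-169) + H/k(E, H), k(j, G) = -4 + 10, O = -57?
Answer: 33586980194939/1014 ≈ 3.3123e+10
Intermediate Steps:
k(j, G) = 6
K(H, E) = 57/169 + H/6 (K(H, E) = -57/(-169) + H/6 = -57*(-1/169) + H*(⅙) = 57/169 + H/6)
u(S) = -24*S (u(S) = (2*S)*(-12) = -24*S)
(K(151, P(-5, -16)) + 344173)*(u(-234) + 90617) = ((57/169 + (⅙)*151) + 344173)*(-24*(-234) + 90617) = ((57/169 + 151/6) + 344173)*(5616 + 90617) = (25861/1014 + 344173)*96233 = (349017283/1014)*96233 = 33586980194939/1014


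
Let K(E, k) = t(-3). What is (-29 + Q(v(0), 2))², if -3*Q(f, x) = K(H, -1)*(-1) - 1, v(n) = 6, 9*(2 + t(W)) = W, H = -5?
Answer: 70225/81 ≈ 866.98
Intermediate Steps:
t(W) = -2 + W/9
K(E, k) = -7/3 (K(E, k) = -2 + (⅑)*(-3) = -2 - ⅓ = -7/3)
Q(f, x) = -4/9 (Q(f, x) = -(-7/3*(-1) - 1)/3 = -(7/3 - 1)/3 = -⅓*4/3 = -4/9)
(-29 + Q(v(0), 2))² = (-29 - 4/9)² = (-265/9)² = 70225/81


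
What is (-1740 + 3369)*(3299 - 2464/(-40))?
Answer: 27372087/5 ≈ 5.4744e+6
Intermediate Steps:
(-1740 + 3369)*(3299 - 2464/(-40)) = 1629*(3299 - 2464*(-1/40)) = 1629*(3299 + 308/5) = 1629*(16803/5) = 27372087/5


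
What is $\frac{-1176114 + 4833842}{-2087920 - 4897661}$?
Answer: $- \frac{3657728}{6985581} \approx -0.52361$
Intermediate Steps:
$\frac{-1176114 + 4833842}{-2087920 - 4897661} = \frac{3657728}{-6985581} = 3657728 \left(- \frac{1}{6985581}\right) = - \frac{3657728}{6985581}$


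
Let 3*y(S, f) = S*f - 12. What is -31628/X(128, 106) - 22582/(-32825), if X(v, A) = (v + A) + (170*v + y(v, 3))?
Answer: -269360212/363011675 ≈ -0.74201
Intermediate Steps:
y(S, f) = -4 + S*f/3 (y(S, f) = (S*f - 12)/3 = (-12 + S*f)/3 = -4 + S*f/3)
X(v, A) = -4 + A + 172*v (X(v, A) = (v + A) + (170*v + (-4 + (⅓)*v*3)) = (A + v) + (170*v + (-4 + v)) = (A + v) + (-4 + 171*v) = -4 + A + 172*v)
-31628/X(128, 106) - 22582/(-32825) = -31628/(-4 + 106 + 172*128) - 22582/(-32825) = -31628/(-4 + 106 + 22016) - 22582*(-1/32825) = -31628/22118 + 22582/32825 = -31628*1/22118 + 22582/32825 = -15814/11059 + 22582/32825 = -269360212/363011675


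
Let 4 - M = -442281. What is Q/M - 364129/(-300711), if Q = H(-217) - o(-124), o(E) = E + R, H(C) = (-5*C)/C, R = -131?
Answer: 32224794503/26599992927 ≈ 1.2115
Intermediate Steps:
M = 442285 (M = 4 - 1*(-442281) = 4 + 442281 = 442285)
H(C) = -5
o(E) = -131 + E (o(E) = E - 131 = -131 + E)
Q = 250 (Q = -5 - (-131 - 124) = -5 - 1*(-255) = -5 + 255 = 250)
Q/M - 364129/(-300711) = 250/442285 - 364129/(-300711) = 250*(1/442285) - 364129*(-1/300711) = 50/88457 + 364129/300711 = 32224794503/26599992927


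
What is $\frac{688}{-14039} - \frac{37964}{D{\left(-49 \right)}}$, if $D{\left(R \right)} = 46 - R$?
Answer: $- \frac{533041956}{1333705} \approx -399.67$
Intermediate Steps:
$\frac{688}{-14039} - \frac{37964}{D{\left(-49 \right)}} = \frac{688}{-14039} - \frac{37964}{46 - -49} = 688 \left(- \frac{1}{14039}\right) - \frac{37964}{46 + 49} = - \frac{688}{14039} - \frac{37964}{95} = - \frac{533041956}{1333705}$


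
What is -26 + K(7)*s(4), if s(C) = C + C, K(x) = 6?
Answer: 22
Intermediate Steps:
s(C) = 2*C
-26 + K(7)*s(4) = -26 + 6*(2*4) = -26 + 6*8 = -26 + 48 = 22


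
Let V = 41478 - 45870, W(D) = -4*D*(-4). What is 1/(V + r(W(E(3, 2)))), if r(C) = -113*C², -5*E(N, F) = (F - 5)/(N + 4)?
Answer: -1225/5640552 ≈ -0.00021718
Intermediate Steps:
E(N, F) = -(-5 + F)/(5*(4 + N)) (E(N, F) = -(F - 5)/(5*(N + 4)) = -(-5 + F)/(5*(4 + N)))
W(D) = 16*D
V = -4392
1/(V + r(W(E(3, 2)))) = 1/(-4392 - 113*256*(5 - 1*2)²/(25*(4 + 3)²)) = 1/(-4392 - 113*256*(5 - 2)²/1225) = 1/(-4392 - 113*(16*((⅕)*(⅐)*3))²) = 1/(-4392 - 113*(16*(3/35))²) = 1/(-4392 - 113*(48/35)²) = 1/(-4392 - 113*2304/1225) = 1/(-4392 - 260352/1225) = 1/(-5640552/1225) = -1225/5640552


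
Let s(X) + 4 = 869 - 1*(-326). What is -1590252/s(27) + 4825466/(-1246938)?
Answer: -331448796397/247517193 ≈ -1339.1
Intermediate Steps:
s(X) = 1191 (s(X) = -4 + (869 - 1*(-326)) = -4 + (869 + 326) = -4 + 1195 = 1191)
-1590252/s(27) + 4825466/(-1246938) = -1590252/1191 + 4825466/(-1246938) = -1590252*1/1191 + 4825466*(-1/1246938) = -530084/397 - 2412733/623469 = -331448796397/247517193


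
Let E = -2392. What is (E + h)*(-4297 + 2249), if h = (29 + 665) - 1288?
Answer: 6115328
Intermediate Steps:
h = -594 (h = 694 - 1288 = -594)
(E + h)*(-4297 + 2249) = (-2392 - 594)*(-4297 + 2249) = -2986*(-2048) = 6115328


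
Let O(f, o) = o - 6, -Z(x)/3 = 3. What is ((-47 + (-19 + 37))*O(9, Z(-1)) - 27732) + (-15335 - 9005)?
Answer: -51637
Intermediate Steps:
Z(x) = -9 (Z(x) = -3*3 = -9)
O(f, o) = -6 + o
((-47 + (-19 + 37))*O(9, Z(-1)) - 27732) + (-15335 - 9005) = ((-47 + (-19 + 37))*(-6 - 9) - 27732) + (-15335 - 9005) = ((-47 + 18)*(-15) - 27732) - 24340 = (-29*(-15) - 27732) - 24340 = (435 - 27732) - 24340 = -27297 - 24340 = -51637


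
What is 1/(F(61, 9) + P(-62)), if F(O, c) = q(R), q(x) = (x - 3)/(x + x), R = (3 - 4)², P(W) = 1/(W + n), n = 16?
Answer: -46/47 ≈ -0.97872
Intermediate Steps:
P(W) = 1/(16 + W) (P(W) = 1/(W + 16) = 1/(16 + W))
R = 1 (R = (-1)² = 1)
q(x) = (-3 + x)/(2*x) (q(x) = (-3 + x)/((2*x)) = (-3 + x)*(1/(2*x)) = (-3 + x)/(2*x))
F(O, c) = -1 (F(O, c) = (½)*(-3 + 1)/1 = (½)*1*(-2) = -1)
1/(F(61, 9) + P(-62)) = 1/(-1 + 1/(16 - 62)) = 1/(-1 + 1/(-46)) = 1/(-1 - 1/46) = 1/(-47/46) = -46/47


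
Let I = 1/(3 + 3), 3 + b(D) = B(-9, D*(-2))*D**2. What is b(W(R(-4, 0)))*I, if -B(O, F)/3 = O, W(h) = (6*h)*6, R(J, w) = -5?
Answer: 291599/2 ≈ 1.4580e+5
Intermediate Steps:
W(h) = 36*h
B(O, F) = -3*O
b(D) = -3 + 27*D**2 (b(D) = -3 + (-3*(-9))*D**2 = -3 + 27*D**2)
I = 1/6 ≈ 0.16667
b(W(R(-4, 0)))*I = (-3 + 27*(36*(-5))**2)*(1/6) = (-3 + 27*(-180)**2)*(1/6) = (-3 + 27*32400)*(1/6) = (-3 + 874800)*(1/6) = 874797*(1/6) = 291599/2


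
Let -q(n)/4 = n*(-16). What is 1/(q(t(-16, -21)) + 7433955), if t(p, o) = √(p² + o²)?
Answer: 7433955/55263684087113 - 64*√697/55263684087113 ≈ 1.3449e-7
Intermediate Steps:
t(p, o) = √(o² + p²)
q(n) = 64*n (q(n) = -4*n*(-16) = -(-64)*n = 64*n)
1/(q(t(-16, -21)) + 7433955) = 1/(64*√((-21)² + (-16)²) + 7433955) = 1/(64*√(441 + 256) + 7433955) = 1/(64*√697 + 7433955) = 1/(7433955 + 64*√697)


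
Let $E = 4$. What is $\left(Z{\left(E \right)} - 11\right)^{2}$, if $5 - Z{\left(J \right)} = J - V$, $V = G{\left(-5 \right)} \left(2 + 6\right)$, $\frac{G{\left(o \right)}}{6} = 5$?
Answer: $52900$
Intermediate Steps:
$G{\left(o \right)} = 30$ ($G{\left(o \right)} = 6 \cdot 5 = 30$)
$V = 240$ ($V = 30 \left(2 + 6\right) = 30 \cdot 8 = 240$)
$Z{\left(J \right)} = 245 - J$ ($Z{\left(J \right)} = 5 - \left(J - 240\right) = 5 - \left(-240 + J\right) = 245 - J$)
$\left(Z{\left(E \right)} - 11\right)^{2} = \left(\left(245 - 4\right) - 11\right)^{2} = \left(241 - 11\right)^{2} = 230^{2} = 52900$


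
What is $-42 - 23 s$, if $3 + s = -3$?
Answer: $96$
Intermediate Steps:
$s = -6$ ($s = -3 - 3 = -6$)
$-42 - 23 s = -42 - -138 = -42 + 138 = 96$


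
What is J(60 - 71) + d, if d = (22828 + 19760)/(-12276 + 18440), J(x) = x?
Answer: -6304/1541 ≈ -4.0909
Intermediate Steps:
d = 10647/1541 (d = 42588/6164 = 42588*(1/6164) = 10647/1541 ≈ 6.9091)
J(60 - 71) + d = (60 - 71) + 10647/1541 = -11 + 10647/1541 = -6304/1541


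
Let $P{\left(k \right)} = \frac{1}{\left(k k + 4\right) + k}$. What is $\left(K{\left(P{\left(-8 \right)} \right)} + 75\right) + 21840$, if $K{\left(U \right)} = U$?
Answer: $\frac{1314901}{60} \approx 21915.0$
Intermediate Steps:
$P{\left(k \right)} = \frac{1}{4 + k + k^{2}}$ ($P{\left(k \right)} = \frac{1}{\left(k^{2} + 4\right) + k} = \frac{1}{\left(4 + k^{2}\right) + k} = \frac{1}{4 + k + k^{2}}$)
$\left(K{\left(P{\left(-8 \right)} \right)} + 75\right) + 21840 = \left(\frac{1}{4 - 8 + \left(-8\right)^{2}} + 75\right) + 21840 = \left(\frac{1}{4 - 8 + 64} + 75\right) + 21840 = \left(\frac{1}{60} + 75\right) + 21840 = \frac{4501}{60} + 21840 = \frac{1314901}{60}$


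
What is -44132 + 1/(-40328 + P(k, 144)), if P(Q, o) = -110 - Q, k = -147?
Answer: -1778122413/40291 ≈ -44132.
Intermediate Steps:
-44132 + 1/(-40328 + P(k, 144)) = -44132 + 1/(-40328 + (-110 - 1*(-147))) = -44132 + 1/(-40328 + (-110 + 147)) = -44132 + 1/(-40328 + 37) = -44132 + 1/(-40291) = -44132 - 1/40291 = -1778122413/40291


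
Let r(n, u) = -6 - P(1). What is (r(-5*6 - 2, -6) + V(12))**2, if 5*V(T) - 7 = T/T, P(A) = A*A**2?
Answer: 729/25 ≈ 29.160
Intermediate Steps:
P(A) = A**3
r(n, u) = -7 (r(n, u) = -6 - 1*1**3 = -6 - 1*1 = -6 - 1 = -7)
V(T) = 8/5 (V(T) = 7/5 + (T/T)/5 = 7/5 + (1/5)*1 = 7/5 + 1/5 = 8/5)
(r(-5*6 - 2, -6) + V(12))**2 = (-7 + 8/5)**2 = (-27/5)**2 = 729/25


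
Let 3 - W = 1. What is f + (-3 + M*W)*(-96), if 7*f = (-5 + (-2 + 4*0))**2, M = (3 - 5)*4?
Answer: 1831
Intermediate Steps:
M = -8 (M = -2*4 = -8)
W = 2 (W = 3 - 1*1 = 3 - 1 = 2)
f = 7 (f = (-5 + (-2 + 4*0))**2/7 = (-5 + (-2 + 0))**2/7 = (-5 - 2)**2/7 = (1/7)*(-7)**2 = (1/7)*49 = 7)
f + (-3 + M*W)*(-96) = 7 + (-3 - 8*2)*(-96) = 7 + (-3 - 16)*(-96) = 7 - 19*(-96) = 7 + 1824 = 1831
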